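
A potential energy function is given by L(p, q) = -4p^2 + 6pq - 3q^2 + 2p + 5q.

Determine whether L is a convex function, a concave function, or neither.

L is quadratic, so its Hessian is the constant matrix H = [[-8, 6], [6, -6]].
det(H) = 12, tr(H) = -14.
det(H) > 0 and tr(H) < 0, so H is negative definite everywhere: concave.

concave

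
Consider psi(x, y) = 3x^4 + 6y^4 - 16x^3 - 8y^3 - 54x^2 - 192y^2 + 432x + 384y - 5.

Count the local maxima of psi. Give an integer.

psi separates as a function of x plus a function of y, so ∇psi=0 decouples.
∂psi/∂x = 12(x - 4)(x - 3)(x + 3) = 0 at x ∈ {-3, 3, 4}; ∂psi/∂y = 24(y - 4)(y - 1)(y + 4) = 0 at y ∈ {-4, 1, 4}.
The Hessian is diagonal: diag(psi_xx, psi_yy). Second derivatives: psi_xx(-3)=504, psi_xx(3)=-72, psi_xx(4)=84; psi_yy(-4)=960, psi_yy(1)=-360, psi_yy(4)=576.
Local maxima occur where both diagonal entries negative: (3, 1). Count: 1.

1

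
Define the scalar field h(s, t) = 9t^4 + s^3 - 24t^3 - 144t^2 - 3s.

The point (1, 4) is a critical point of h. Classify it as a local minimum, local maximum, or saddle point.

The mixed partial ∂²h/∂s∂t is 0, so the Hessian at any point is diag(h_ss, h_tt) = diag(6s, 36(3t^2 - 4t - 8)).
At (1, 4): H = diag(6, 864).
Both eigenvalues are positive, so H is positive definite: a local minimum.

local minimum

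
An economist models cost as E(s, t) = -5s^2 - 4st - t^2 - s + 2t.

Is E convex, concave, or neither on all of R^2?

E is quadratic, so its Hessian is the constant matrix H = [[-10, -4], [-4, -2]].
det(H) = 4, tr(H) = -12.
det(H) > 0 and tr(H) < 0, so H is negative definite everywhere: concave.

concave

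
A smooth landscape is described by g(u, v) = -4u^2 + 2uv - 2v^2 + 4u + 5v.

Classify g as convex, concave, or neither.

concave

g is quadratic, so its Hessian is the constant matrix H = [[-8, 2], [2, -4]].
det(H) = 28, tr(H) = -12.
det(H) > 0 and tr(H) < 0, so H is negative definite everywhere: concave.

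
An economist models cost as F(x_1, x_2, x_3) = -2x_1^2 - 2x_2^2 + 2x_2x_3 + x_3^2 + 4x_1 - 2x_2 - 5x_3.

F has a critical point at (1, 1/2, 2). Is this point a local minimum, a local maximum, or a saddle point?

saddle point

The Hessian is constant: H = [[-4, 0, 0], [0, -4, 2], [0, 2, 2]].
Leading principal minors: Δ₁ = -4, Δ₂ = 16, Δ₃ = 48.
The minors fit neither the all-positive nor the alternating-sign pattern, so H is indefinite: a saddle point.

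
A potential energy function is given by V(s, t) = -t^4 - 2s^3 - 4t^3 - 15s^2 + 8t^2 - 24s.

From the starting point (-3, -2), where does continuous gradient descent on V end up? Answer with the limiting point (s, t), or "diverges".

V is separable, so gradient descent decouples: s follows -∂V/∂s, t follows -∂V/∂t.
∂V/∂s = -6(s + 1)(s + 4); at s=-3 this is 12, so s decreases.
∂V/∂t = -4t(t - 1)(t + 4); at t=-2 this is -48, so t increases.
s converges to its nearest critical value -4 (a local min of the s-part); t converges to 0. The iterate converges to (-4, 0).

(-4, 0)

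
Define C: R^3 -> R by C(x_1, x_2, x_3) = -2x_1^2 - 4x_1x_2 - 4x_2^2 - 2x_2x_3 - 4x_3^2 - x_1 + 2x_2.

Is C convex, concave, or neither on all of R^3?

C is quadratic, so its Hessian is the constant matrix H = [[-4, -4, 0], [-4, -8, -2], [0, -2, -8]].
Leading principal minors: -4, 16, -112.
Signs alternate −, +, − ⇒ H ≺ 0 ⇒ concave.

concave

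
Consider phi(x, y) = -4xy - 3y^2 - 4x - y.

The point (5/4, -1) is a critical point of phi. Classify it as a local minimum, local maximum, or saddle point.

saddle point

The Hessian of phi is constant: H = [[0, -4], [-4, -6]].
det(H) = 0·(-6) − (-4)² = -16.
Since det(H) < 0, H is indefinite and the critical point is a saddle point.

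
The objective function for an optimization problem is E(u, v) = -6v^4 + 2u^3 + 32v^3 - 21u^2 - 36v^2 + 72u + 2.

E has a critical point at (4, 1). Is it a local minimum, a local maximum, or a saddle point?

local minimum

The mixed partial ∂²E/∂u∂v is 0, so the Hessian at any point is diag(E_uu, E_vv) = diag(6(2u - 7), 24(-3v^2 + 8v - 3)).
At (4, 1): H = diag(6, 48).
Both eigenvalues are positive, so H is positive definite: a local minimum.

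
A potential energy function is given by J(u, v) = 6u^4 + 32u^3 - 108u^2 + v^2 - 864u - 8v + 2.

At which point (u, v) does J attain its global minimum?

(3, 4)

J(u,v) separates as P(u) + Q(v) + 2, so its minimum is min P + min Q + 2.
P'(u) = 24(u - 3)(u + 3)(u + 4) vanishes at u ∈ {-4, -3, 3}; Q'(v) = 2v - 8 vanishes at v ∈ {4}.
Local minima of P (where P''>0): P(-4)=1216, P(3)=-2214. Local minima of Q: Q(4)=-16.
So the global minimum of J is P(3) + Q(4) + 2 = -2214 − 16 + 2 = -2228, attained at (3, 4).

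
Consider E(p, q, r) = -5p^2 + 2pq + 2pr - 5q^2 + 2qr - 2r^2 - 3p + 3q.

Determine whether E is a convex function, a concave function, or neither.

concave

E is quadratic, so its Hessian is the constant matrix H = [[-10, 2, 2], [2, -10, 2], [2, 2, -4]].
Leading principal minors: -10, 96, -288.
Signs alternate −, +, − ⇒ H ≺ 0 ⇒ concave.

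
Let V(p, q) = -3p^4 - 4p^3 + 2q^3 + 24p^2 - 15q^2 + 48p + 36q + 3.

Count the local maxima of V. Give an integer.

V separates as a function of p plus a function of q, so ∇V=0 decouples.
∂V/∂p = -12(p - 2)(p + 1)(p + 2) = 0 at p ∈ {-2, -1, 2}; ∂V/∂q = 6(q - 3)(q - 2) = 0 at q ∈ {2, 3}.
The Hessian is diagonal: diag(V_pp, V_qq). Second derivatives: V_pp(-2)=-48, V_pp(-1)=36, V_pp(2)=-144; V_qq(2)=-6, V_qq(3)=6.
Local maxima occur where both diagonal entries negative: (-2, 2), (2, 2). Count: 2.

2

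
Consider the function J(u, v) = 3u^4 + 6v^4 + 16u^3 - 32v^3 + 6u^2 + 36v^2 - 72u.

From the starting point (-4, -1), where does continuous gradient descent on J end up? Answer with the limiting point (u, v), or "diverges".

(-3, 0)

J is separable, so gradient descent decouples: u follows -∂J/∂u, v follows -∂J/∂v.
∂J/∂u = 12(u - 1)(u + 2)(u + 3); at u=-4 this is -120, so u increases.
∂J/∂v = 24v(v - 3)(v - 1); at v=-1 this is -192, so v increases.
u converges to its nearest critical value -3 (a local min of the u-part); v converges to 0. The iterate converges to (-3, 0).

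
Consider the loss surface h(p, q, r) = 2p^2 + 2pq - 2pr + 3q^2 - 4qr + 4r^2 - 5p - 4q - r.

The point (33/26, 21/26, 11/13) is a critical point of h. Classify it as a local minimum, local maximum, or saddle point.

local minimum

The Hessian is constant: H = [[4, 2, -2], [2, 6, -4], [-2, -4, 8]].
Leading principal minors: Δ₁ = 4, Δ₂ = 20, Δ₃ = 104.
All leading minors are positive, so H is positive definite: a local minimum.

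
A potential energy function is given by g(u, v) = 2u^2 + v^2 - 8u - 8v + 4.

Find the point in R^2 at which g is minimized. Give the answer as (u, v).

g(u,v) separates as P(u) + Q(v) + 4, so its minimum is min P + min Q + 4.
P'(u) = 4u - 8 vanishes at u ∈ {2}; Q'(v) = 2v - 8 vanishes at v ∈ {4}.
Local minima of P (where P''>0): P(2)=-8. Local minima of Q: Q(4)=-16.
So the global minimum of g is P(2) + Q(4) + 4 = -8 − 16 + 4 = -20, attained at (2, 4).

(2, 4)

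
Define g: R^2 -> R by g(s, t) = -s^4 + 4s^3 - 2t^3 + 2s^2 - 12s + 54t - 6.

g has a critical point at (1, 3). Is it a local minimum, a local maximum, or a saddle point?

The mixed partial ∂²g/∂s∂t is 0, so the Hessian at any point is diag(g_ss, g_tt) = diag(4(-3s^2 + 6s + 1), -12t).
At (1, 3): H = diag(16, -36).
The eigenvalues have opposite signs, so H is indefinite: a saddle point.

saddle point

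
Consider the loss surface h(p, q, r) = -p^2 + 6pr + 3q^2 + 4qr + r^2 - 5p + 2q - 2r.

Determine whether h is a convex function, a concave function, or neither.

neither

h is quadratic, so its Hessian is the constant matrix H = [[-2, 0, 6], [0, 6, 4], [6, 4, 2]].
Leading principal minors: -2, -12, -208.
Neither pattern holds ⇒ H is indefinite ⇒ neither convex nor concave.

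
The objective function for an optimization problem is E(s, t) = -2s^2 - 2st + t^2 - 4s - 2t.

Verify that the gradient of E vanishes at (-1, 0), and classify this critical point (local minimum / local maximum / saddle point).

∇E = (-4s - 2t - 4, -2s + 2t - 2); substituting (-1, 0) gives ∇E = (0, 0), so (-1, 0) is indeed a critical point.
The Hessian of E is constant: H = [[-4, -2], [-2, 2]].
det(H) = (-4)·2 − (-2)² = -12.
Since det(H) < 0, H is indefinite and the critical point is a saddle point.

saddle point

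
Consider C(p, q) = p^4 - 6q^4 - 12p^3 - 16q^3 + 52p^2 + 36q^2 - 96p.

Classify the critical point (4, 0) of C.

local minimum

The mixed partial ∂²C/∂p∂q is 0, so the Hessian at any point is diag(C_pp, C_qq) = diag(4(3p^2 - 18p + 26), 24(-3q^2 - 4q + 3)).
At (4, 0): H = diag(8, 72).
Both eigenvalues are positive, so H is positive definite: a local minimum.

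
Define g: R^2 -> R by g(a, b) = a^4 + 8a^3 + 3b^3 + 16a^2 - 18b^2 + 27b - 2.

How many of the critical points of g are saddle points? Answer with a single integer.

g separates as a function of a plus a function of b, so ∇g=0 decouples.
∂g/∂a = 4a(a + 2)(a + 4) = 0 at a ∈ {-4, -2, 0}; ∂g/∂b = 9(b - 3)(b - 1) = 0 at b ∈ {1, 3}.
The Hessian is diagonal: diag(g_aa, g_bb). Second derivatives: g_aa(-4)=32, g_aa(-2)=-16, g_aa(0)=32; g_bb(1)=-18, g_bb(3)=18.
Saddle points occur where the two diagonal entries have opposite signs: (-4, 1), (-2, 3), (0, 1). Count: 3.

3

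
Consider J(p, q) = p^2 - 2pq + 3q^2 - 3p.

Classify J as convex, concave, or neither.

J is quadratic, so its Hessian is the constant matrix H = [[2, -2], [-2, 6]].
det(H) = 8, tr(H) = 8.
det(H) > 0 and tr(H) > 0, so H is positive definite everywhere: convex.

convex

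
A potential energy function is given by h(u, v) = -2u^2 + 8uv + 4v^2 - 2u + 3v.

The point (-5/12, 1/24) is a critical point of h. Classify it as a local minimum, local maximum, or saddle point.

saddle point

The Hessian of h is constant: H = [[-4, 8], [8, 8]].
det(H) = (-4)·8 − 8² = -96.
Since det(H) < 0, H is indefinite and the critical point is a saddle point.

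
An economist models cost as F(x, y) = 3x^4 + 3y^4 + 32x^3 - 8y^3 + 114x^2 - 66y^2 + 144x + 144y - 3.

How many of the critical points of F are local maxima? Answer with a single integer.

1

F separates as a function of x plus a function of y, so ∇F=0 decouples.
∂F/∂x = 12(x + 1)(x + 3)(x + 4) = 0 at x ∈ {-4, -3, -1}; ∂F/∂y = 12(y - 4)(y - 1)(y + 3) = 0 at y ∈ {-3, 1, 4}.
The Hessian is diagonal: diag(F_xx, F_yy). Second derivatives: F_xx(-4)=36, F_xx(-3)=-24, F_xx(-1)=72; F_yy(-3)=336, F_yy(1)=-144, F_yy(4)=252.
Local maxima occur where both diagonal entries negative: (-3, 1). Count: 1.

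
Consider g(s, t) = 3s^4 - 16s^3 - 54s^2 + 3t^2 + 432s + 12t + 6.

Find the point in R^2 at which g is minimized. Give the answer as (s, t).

(-3, -2)

g(s,t) separates as P(s) + Q(t) + 6, so its minimum is min P + min Q + 6.
P'(s) = 12(s - 4)(s - 3)(s + 3) vanishes at s ∈ {-3, 3, 4}; Q'(t) = 6(t + 2) vanishes at t ∈ {-2}.
Local minima of P (where P''>0): P(-3)=-1107, P(4)=608. Local minima of Q: Q(-2)=-12.
So the global minimum of g is P(-3) + Q(-2) + 6 = -1107 − 12 + 6 = -1113, attained at (-3, -2).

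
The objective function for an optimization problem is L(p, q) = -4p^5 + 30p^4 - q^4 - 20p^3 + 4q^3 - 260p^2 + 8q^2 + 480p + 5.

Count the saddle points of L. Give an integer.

6

L separates as a function of p plus a function of q, so ∇L=0 decouples.
∂L/∂p = -20(p - 4)(p - 3)(p - 1)(p + 2) = 0 at p ∈ {-2, 1, 3, 4}; ∂L/∂q = -4q(q - 4)(q + 1) = 0 at q ∈ {-1, 0, 4}.
The Hessian is diagonal: diag(L_pp, L_qq). Second derivatives: L_pp(-2)=1800, L_pp(1)=-360, L_pp(3)=200, L_pp(4)=-360; L_qq(-1)=-20, L_qq(0)=16, L_qq(4)=-80.
Saddle points occur where the two diagonal entries have opposite signs: (-2, -1), (-2, 4), (1, 0), (3, -1), (3, 4), (4, 0). Count: 6.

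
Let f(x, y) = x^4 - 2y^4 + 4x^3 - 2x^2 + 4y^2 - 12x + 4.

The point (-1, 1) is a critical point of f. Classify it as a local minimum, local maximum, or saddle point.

local maximum

The mixed partial ∂²f/∂x∂y is 0, so the Hessian at any point is diag(f_xx, f_yy) = diag(4(3x^2 + 6x - 1), 8(-3y^2 + 1)).
At (-1, 1): H = diag(-16, -16).
Both eigenvalues are negative, so H is negative definite: a local maximum.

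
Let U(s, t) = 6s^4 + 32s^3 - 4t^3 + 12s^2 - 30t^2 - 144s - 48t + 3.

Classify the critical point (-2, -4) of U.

saddle point

The mixed partial ∂²U/∂s∂t is 0, so the Hessian at any point is diag(U_ss, U_tt) = diag(24(3s^2 + 8s + 1), -12(2t + 5)).
At (-2, -4): H = diag(-72, 36).
The eigenvalues have opposite signs, so H is indefinite: a saddle point.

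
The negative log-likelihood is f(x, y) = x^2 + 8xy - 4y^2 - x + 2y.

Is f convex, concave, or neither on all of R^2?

neither

f is quadratic, so its Hessian is the constant matrix H = [[2, 8], [8, -8]].
det(H) = -80, tr(H) = -6.
det(H) < 0, so H is indefinite: neither convex nor concave.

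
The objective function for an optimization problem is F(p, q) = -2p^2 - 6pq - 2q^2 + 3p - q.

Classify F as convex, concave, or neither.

F is quadratic, so its Hessian is the constant matrix H = [[-4, -6], [-6, -4]].
det(H) = -20, tr(H) = -8.
det(H) < 0, so H is indefinite: neither convex nor concave.

neither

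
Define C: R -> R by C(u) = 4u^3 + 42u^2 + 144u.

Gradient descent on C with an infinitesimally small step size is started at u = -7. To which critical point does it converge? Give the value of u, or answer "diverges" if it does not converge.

diverges

C'(u) = 12(u + 3)(u + 4), so C'(-7) = 144.
Gradient descent moves in the -C' direction, i.e. u is decreasing.
There is no critical point below u=-7, and C' keeps the same sign, so the iterate runs off to −∞.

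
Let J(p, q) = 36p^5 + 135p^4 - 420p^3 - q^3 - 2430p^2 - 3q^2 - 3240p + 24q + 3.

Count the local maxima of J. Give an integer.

J separates as a function of p plus a function of q, so ∇J=0 decouples.
∂J/∂p = 180(p - 3)(p + 1)(p + 2)(p + 3) = 0 at p ∈ {-3, -2, -1, 3}; ∂J/∂q = -3(q - 2)(q + 4) = 0 at q ∈ {-4, 2}.
The Hessian is diagonal: diag(J_pp, J_qq). Second derivatives: J_pp(-3)=-2160, J_pp(-2)=900, J_pp(-1)=-1440, J_pp(3)=21600; J_qq(-4)=18, J_qq(2)=-18.
Local maxima occur where both diagonal entries negative: (-3, 2), (-1, 2). Count: 2.

2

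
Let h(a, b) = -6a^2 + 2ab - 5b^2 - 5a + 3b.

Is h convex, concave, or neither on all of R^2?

h is quadratic, so its Hessian is the constant matrix H = [[-12, 2], [2, -10]].
det(H) = 116, tr(H) = -22.
det(H) > 0 and tr(H) < 0, so H is negative definite everywhere: concave.

concave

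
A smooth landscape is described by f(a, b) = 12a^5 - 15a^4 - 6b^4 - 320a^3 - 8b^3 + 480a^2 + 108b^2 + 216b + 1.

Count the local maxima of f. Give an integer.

f separates as a function of a plus a function of b, so ∇f=0 decouples.
∂f/∂a = 60a(a - 4)(a - 1)(a + 4) = 0 at a ∈ {-4, 0, 1, 4}; ∂f/∂b = -24(b - 3)(b + 1)(b + 3) = 0 at b ∈ {-3, -1, 3}.
The Hessian is diagonal: diag(f_aa, f_bb). Second derivatives: f_aa(-4)=-9600, f_aa(0)=960, f_aa(1)=-900, f_aa(4)=5760; f_bb(-3)=-288, f_bb(-1)=192, f_bb(3)=-576.
Local maxima occur where both diagonal entries negative: (-4, -3), (-4, 3), (1, -3), (1, 3). Count: 4.

4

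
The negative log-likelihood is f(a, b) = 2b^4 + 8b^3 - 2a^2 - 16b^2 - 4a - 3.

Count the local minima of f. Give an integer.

0

f separates as a function of a plus a function of b, so ∇f=0 decouples.
∂f/∂a = -4(a + 1) = 0 at a ∈ {-1}; ∂f/∂b = 8b(b - 1)(b + 4) = 0 at b ∈ {-4, 0, 1}.
The Hessian is diagonal: diag(f_aa, f_bb). Second derivatives: f_aa(-1)=-4; f_bb(-4)=160, f_bb(0)=-32, f_bb(1)=40.
Local minima occur where both diagonal entries positive: none. Count: 0.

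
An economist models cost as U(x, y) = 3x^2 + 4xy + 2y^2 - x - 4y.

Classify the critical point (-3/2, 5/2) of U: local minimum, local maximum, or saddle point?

The Hessian of U is constant: H = [[6, 4], [4, 4]].
det(H) = 6·4 − 4² = 8.
det(H) > 0 and tr(H) = 10 > 0, so H is positive definite and the point is a local minimum.

local minimum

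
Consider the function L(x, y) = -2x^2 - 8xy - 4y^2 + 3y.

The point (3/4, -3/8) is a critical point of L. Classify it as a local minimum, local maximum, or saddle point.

The Hessian of L is constant: H = [[-4, -8], [-8, -8]].
det(H) = (-4)·(-8) − (-8)² = -32.
Since det(H) < 0, H is indefinite and the critical point is a saddle point.

saddle point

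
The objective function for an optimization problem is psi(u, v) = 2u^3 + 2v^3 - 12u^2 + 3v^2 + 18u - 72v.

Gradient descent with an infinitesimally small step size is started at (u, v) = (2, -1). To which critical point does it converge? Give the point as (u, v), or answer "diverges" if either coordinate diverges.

psi is separable, so gradient descent decouples: u follows -∂psi/∂u, v follows -∂psi/∂v.
∂psi/∂u = 6(u - 3)(u - 1); at u=2 this is -6, so u increases.
∂psi/∂v = 6(v - 3)(v + 4); at v=-1 this is -72, so v increases.
u converges to its nearest critical value 3 (a local min of the u-part); v converges to 3. The iterate converges to (3, 3).

(3, 3)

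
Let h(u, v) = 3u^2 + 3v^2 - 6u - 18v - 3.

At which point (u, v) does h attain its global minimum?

(1, 3)

h(u,v) separates as P(u) + Q(v) − 3, so its minimum is min P + min Q − 3.
P'(u) = 6u - 6 vanishes at u ∈ {1}; Q'(v) = 6v - 18 vanishes at v ∈ {3}.
Local minima of P (where P''>0): P(1)=-3. Local minima of Q: Q(3)=-27.
So the global minimum of h is P(1) + Q(3) − 3 = -3 − 27 − 3 = -33, attained at (1, 3).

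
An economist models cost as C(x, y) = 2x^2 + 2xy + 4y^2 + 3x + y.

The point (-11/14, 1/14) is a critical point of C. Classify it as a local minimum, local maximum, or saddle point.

local minimum

The Hessian of C is constant: H = [[4, 2], [2, 8]].
det(H) = 4·8 − 2² = 28.
det(H) > 0 and tr(H) = 12 > 0, so H is positive definite and the point is a local minimum.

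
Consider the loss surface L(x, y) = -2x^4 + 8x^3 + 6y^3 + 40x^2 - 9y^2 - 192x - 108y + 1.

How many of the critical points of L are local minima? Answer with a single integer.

1

L separates as a function of x plus a function of y, so ∇L=0 decouples.
∂L/∂x = -8(x - 4)(x - 2)(x + 3) = 0 at x ∈ {-3, 2, 4}; ∂L/∂y = 18(y - 3)(y + 2) = 0 at y ∈ {-2, 3}.
The Hessian is diagonal: diag(L_xx, L_yy). Second derivatives: L_xx(-3)=-280, L_xx(2)=80, L_xx(4)=-112; L_yy(-2)=-90, L_yy(3)=90.
Local minima occur where both diagonal entries positive: (2, 3). Count: 1.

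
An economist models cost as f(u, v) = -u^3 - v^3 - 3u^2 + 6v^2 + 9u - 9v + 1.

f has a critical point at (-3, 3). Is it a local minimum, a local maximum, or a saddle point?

saddle point

The mixed partial ∂²f/∂u∂v is 0, so the Hessian at any point is diag(f_uu, f_vv) = diag(-6(u + 1), 6(-v + 2)).
At (-3, 3): H = diag(12, -6).
The eigenvalues have opposite signs, so H is indefinite: a saddle point.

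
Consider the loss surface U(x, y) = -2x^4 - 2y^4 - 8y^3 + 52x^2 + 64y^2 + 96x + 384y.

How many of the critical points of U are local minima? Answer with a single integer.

U separates as a function of x plus a function of y, so ∇U=0 decouples.
∂U/∂x = -8(x - 4)(x + 1)(x + 3) = 0 at x ∈ {-3, -1, 4}; ∂U/∂y = -8(y - 4)(y + 3)(y + 4) = 0 at y ∈ {-4, -3, 4}.
The Hessian is diagonal: diag(U_xx, U_yy). Second derivatives: U_xx(-3)=-112, U_xx(-1)=80, U_xx(4)=-280; U_yy(-4)=-64, U_yy(-3)=56, U_yy(4)=-448.
Local minima occur where both diagonal entries positive: (-1, -3). Count: 1.

1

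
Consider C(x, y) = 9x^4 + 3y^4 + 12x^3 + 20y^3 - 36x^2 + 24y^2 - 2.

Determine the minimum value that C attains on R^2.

-226

C(x,y) separates as P(x) + Q(y) − 2, so its minimum is min P + min Q − 2.
P'(x) = 36x(x - 1)(x + 2) vanishes at x ∈ {-2, 0, 1}; Q'(y) = 12y(y + 1)(y + 4) vanishes at y ∈ {-4, -1, 0}.
Local minima of P (where P''>0): P(-2)=-96, P(1)=-15. Local minima of Q: Q(-4)=-128, Q(0)=0.
So the global minimum of C is P(-2) + Q(-4) − 2 = -96 − 128 − 2 = -226, attained at (-2, -4).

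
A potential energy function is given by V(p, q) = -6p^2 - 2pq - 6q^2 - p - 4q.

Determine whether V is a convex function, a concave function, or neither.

concave

V is quadratic, so its Hessian is the constant matrix H = [[-12, -2], [-2, -12]].
det(H) = 140, tr(H) = -24.
det(H) > 0 and tr(H) < 0, so H is negative definite everywhere: concave.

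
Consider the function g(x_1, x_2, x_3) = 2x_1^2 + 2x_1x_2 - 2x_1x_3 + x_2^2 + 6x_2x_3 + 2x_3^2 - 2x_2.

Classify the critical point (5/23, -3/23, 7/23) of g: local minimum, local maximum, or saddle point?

The Hessian is constant: H = [[4, 2, -2], [2, 2, 6], [-2, 6, 4]].
Leading principal minors: Δ₁ = 4, Δ₂ = 4, Δ₃ = -184.
The minors fit neither the all-positive nor the alternating-sign pattern, so H is indefinite: a saddle point.

saddle point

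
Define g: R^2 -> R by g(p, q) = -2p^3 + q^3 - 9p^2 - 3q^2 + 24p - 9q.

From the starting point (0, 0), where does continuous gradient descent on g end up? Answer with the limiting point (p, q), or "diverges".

g is separable, so gradient descent decouples: p follows -∂g/∂p, q follows -∂g/∂q.
∂g/∂p = -6(p - 1)(p + 4); at p=0 this is 24, so p decreases.
∂g/∂q = 3(q - 3)(q + 1); at q=0 this is -9, so q increases.
p converges to its nearest critical value -4 (a local min of the p-part); q converges to 3. The iterate converges to (-4, 3).

(-4, 3)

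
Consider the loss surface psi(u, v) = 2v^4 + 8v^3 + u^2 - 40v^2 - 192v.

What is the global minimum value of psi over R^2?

-558

psi(u,v) separates as P(u) + Q(v), so its minimum is min P + min Q.
P'(u) = 2u vanishes at u ∈ {0}; Q'(v) = 8(v - 3)(v + 2)(v + 4) vanishes at v ∈ {-4, -2, 3}.
Local minima of P (where P''>0): P(0)=0. Local minima of Q: Q(-4)=128, Q(3)=-558.
So the global minimum of psi is P(0) + Q(3) = 0 − 558 = -558, attained at (0, 3).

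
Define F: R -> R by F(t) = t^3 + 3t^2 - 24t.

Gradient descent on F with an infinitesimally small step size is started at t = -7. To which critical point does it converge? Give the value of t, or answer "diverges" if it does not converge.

diverges

F'(t) = 3(t - 2)(t + 4), so F'(-7) = 81.
Gradient descent moves in the -F' direction, i.e. t is decreasing.
There is no critical point below t=-7, and F' keeps the same sign, so the iterate runs off to −∞.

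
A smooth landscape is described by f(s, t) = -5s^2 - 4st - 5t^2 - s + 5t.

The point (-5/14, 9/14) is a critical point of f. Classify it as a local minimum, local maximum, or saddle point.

local maximum

The Hessian of f is constant: H = [[-10, -4], [-4, -10]].
det(H) = (-10)·(-10) − (-4)² = 84.
det(H) > 0 and tr(H) = -20 < 0, so H is negative definite and the point is a local maximum.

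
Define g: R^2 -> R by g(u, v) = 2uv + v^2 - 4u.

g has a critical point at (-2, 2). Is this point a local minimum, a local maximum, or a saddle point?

saddle point

The Hessian of g is constant: H = [[0, 2], [2, 2]].
det(H) = 0·2 − 2² = -4.
Since det(H) < 0, H is indefinite and the critical point is a saddle point.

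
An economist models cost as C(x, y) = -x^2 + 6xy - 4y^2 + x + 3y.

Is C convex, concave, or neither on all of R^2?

neither

C is quadratic, so its Hessian is the constant matrix H = [[-2, 6], [6, -8]].
det(H) = -20, tr(H) = -10.
det(H) < 0, so H is indefinite: neither convex nor concave.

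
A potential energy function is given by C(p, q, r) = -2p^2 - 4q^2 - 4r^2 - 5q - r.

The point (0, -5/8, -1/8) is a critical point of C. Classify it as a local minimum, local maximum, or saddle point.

The Hessian is constant: H = [[-4, 0, 0], [0, -8, 0], [0, 0, -8]].
Leading principal minors: Δ₁ = -4, Δ₂ = 32, Δ₃ = -256.
The minors alternate sign starting negative (−, +, −), so H is negative definite: a local maximum.

local maximum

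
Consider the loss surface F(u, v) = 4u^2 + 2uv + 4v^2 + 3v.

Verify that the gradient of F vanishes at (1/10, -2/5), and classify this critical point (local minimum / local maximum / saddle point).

local minimum

∇F = (8u + 2v, 2u + 8v + 3); substituting (1/10, -2/5) gives ∇F = (0, 0), so (1/10, -2/5) is indeed a critical point.
The Hessian of F is constant: H = [[8, 2], [2, 8]].
det(H) = 8·8 − 2² = 60.
det(H) > 0 and tr(H) = 16 > 0, so H is positive definite and the point is a local minimum.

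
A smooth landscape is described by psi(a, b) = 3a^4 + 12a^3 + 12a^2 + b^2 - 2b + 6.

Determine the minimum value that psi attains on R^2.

psi(a,b) separates as P(a) + Q(b) + 6, so its minimum is min P + min Q + 6.
P'(a) = 12a(a + 1)(a + 2) vanishes at a ∈ {-2, -1, 0}; Q'(b) = 2b - 2 vanishes at b ∈ {1}.
Local minima of P (where P''>0): P(-2)=0, P(0)=0. Local minima of Q: Q(1)=-1.
So the global minimum of psi is P(-2) + Q(1) + 6 = 0 − 1 + 6 = 5, attained at (-2, 1).

5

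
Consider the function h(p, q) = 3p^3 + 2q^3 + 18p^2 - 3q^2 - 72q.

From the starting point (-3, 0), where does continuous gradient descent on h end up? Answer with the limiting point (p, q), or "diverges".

(0, 4)

h is separable, so gradient descent decouples: p follows -∂h/∂p, q follows -∂h/∂q.
∂h/∂p = 9p(p + 4); at p=-3 this is -27, so p increases.
∂h/∂q = 6(q - 4)(q + 3); at q=0 this is -72, so q increases.
p converges to its nearest critical value 0 (a local min of the p-part); q converges to 4. The iterate converges to (0, 4).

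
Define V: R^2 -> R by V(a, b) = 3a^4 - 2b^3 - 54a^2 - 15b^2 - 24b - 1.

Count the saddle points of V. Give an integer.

V separates as a function of a plus a function of b, so ∇V=0 decouples.
∂V/∂a = 12a(a - 3)(a + 3) = 0 at a ∈ {-3, 0, 3}; ∂V/∂b = -6(b + 1)(b + 4) = 0 at b ∈ {-4, -1}.
The Hessian is diagonal: diag(V_aa, V_bb). Second derivatives: V_aa(-3)=216, V_aa(0)=-108, V_aa(3)=216; V_bb(-4)=18, V_bb(-1)=-18.
Saddle points occur where the two diagonal entries have opposite signs: (-3, -1), (0, -4), (3, -1). Count: 3.

3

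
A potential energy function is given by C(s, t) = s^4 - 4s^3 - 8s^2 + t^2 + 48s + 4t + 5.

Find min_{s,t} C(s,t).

C(s,t) separates as P(s) + Q(t) + 5, so its minimum is min P + min Q + 5.
P'(s) = 4(s - 3)(s - 2)(s + 2) vanishes at s ∈ {-2, 2, 3}; Q'(t) = 2(t + 2) vanishes at t ∈ {-2}.
Local minima of P (where P''>0): P(-2)=-80, P(3)=45. Local minima of Q: Q(-2)=-4.
So the global minimum of C is P(-2) + Q(-2) + 5 = -80 − 4 + 5 = -79, attained at (-2, -2).

-79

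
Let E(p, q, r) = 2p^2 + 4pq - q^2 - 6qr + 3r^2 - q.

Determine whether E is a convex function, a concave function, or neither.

neither

E is quadratic, so its Hessian is the constant matrix H = [[4, 4, 0], [4, -2, -6], [0, -6, 6]].
Leading principal minors: 4, -24, -288.
Neither pattern holds ⇒ H is indefinite ⇒ neither convex nor concave.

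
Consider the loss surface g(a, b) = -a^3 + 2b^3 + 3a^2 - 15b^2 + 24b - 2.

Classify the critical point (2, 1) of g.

local maximum

The mixed partial ∂²g/∂a∂b is 0, so the Hessian at any point is diag(g_aa, g_bb) = diag(6(-a + 1), 6(2b - 5)).
At (2, 1): H = diag(-6, -18).
Both eigenvalues are negative, so H is negative definite: a local maximum.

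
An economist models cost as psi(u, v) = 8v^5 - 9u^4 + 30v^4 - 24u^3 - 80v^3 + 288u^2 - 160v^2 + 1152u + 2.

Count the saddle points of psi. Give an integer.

6

psi separates as a function of u plus a function of v, so ∇psi=0 decouples.
∂psi/∂u = -36(u - 4)(u + 2)(u + 4) = 0 at u ∈ {-4, -2, 4}; ∂psi/∂v = 40v(v - 2)(v + 1)(v + 4) = 0 at v ∈ {-4, -1, 0, 2}.
The Hessian is diagonal: diag(psi_uu, psi_vv). Second derivatives: psi_uu(-4)=-576, psi_uu(-2)=432, psi_uu(4)=-1728; psi_vv(-4)=-2880, psi_vv(-1)=360, psi_vv(0)=-320, psi_vv(2)=1440.
Saddle points occur where the two diagonal entries have opposite signs: (-4, -1), (-4, 2), (-2, -4), (-2, 0), (4, -1), (4, 2). Count: 6.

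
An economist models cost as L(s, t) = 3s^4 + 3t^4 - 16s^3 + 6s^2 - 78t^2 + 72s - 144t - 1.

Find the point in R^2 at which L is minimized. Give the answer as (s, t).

L(s,t) separates as P(s) + Q(t) − 1, so its minimum is min P + min Q − 1.
P'(s) = 12(s - 3)(s - 2)(s + 1) vanishes at s ∈ {-1, 2, 3}; Q'(t) = 12(t - 4)(t + 1)(t + 3) vanishes at t ∈ {-3, -1, 4}.
Local minima of P (where P''>0): P(-1)=-47, P(3)=81. Local minima of Q: Q(-3)=-27, Q(4)=-1056.
So the global minimum of L is P(-1) + Q(4) − 1 = -47 − 1056 − 1 = -1104, attained at (-1, 4).

(-1, 4)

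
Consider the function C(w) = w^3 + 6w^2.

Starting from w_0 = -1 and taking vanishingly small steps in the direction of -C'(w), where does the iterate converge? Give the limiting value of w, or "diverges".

0

C'(w) = 3w(w + 4), so C'(-1) = -9.
Gradient descent moves in the -C' direction, i.e. w is increasing.
The nearest critical point in that direction is w = 0, where C'' = 12 > 0 (a local minimum). The iterate converges there.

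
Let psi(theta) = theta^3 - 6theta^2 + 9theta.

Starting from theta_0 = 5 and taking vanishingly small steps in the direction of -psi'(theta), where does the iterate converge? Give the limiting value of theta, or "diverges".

3

psi'(theta) = 3(theta - 3)(theta - 1), so psi'(5) = 24.
Gradient descent moves in the -psi' direction, i.e. theta is decreasing.
The nearest critical point in that direction is theta = 3, where psi'' = 6 > 0 (a local minimum). The iterate converges there.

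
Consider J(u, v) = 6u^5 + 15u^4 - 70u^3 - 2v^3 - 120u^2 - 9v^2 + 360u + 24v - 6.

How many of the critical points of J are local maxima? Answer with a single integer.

J separates as a function of u plus a function of v, so ∇J=0 decouples.
∂J/∂u = 30(u - 2)(u - 1)(u + 2)(u + 3) = 0 at u ∈ {-3, -2, 1, 2}; ∂J/∂v = -6(v - 1)(v + 4) = 0 at v ∈ {-4, 1}.
The Hessian is diagonal: diag(J_uu, J_vv). Second derivatives: J_uu(-3)=-600, J_uu(-2)=360, J_uu(1)=-360, J_uu(2)=600; J_vv(-4)=30, J_vv(1)=-30.
Local maxima occur where both diagonal entries negative: (-3, 1), (1, 1). Count: 2.

2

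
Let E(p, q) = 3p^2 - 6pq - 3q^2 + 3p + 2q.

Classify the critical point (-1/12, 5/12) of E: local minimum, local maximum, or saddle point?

saddle point

The Hessian of E is constant: H = [[6, -6], [-6, -6]].
det(H) = 6·(-6) − (-6)² = -72.
Since det(H) < 0, H is indefinite and the critical point is a saddle point.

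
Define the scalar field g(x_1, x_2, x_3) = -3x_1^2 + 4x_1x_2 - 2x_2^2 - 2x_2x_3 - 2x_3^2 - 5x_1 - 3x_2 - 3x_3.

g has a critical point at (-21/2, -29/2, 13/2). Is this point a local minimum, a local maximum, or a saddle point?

local maximum

The Hessian is constant: H = [[-6, 4, 0], [4, -4, -2], [0, -2, -4]].
Leading principal minors: Δ₁ = -6, Δ₂ = 8, Δ₃ = -8.
The minors alternate sign starting negative (−, +, −), so H is negative definite: a local maximum.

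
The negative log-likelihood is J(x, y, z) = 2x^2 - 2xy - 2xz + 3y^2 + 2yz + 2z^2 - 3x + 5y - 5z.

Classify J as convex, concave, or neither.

convex

J is quadratic, so its Hessian is the constant matrix H = [[4, -2, -2], [-2, 6, 2], [-2, 2, 4]].
Leading principal minors: 4, 20, 56.
All positive ⇒ H ≻ 0 ⇒ convex.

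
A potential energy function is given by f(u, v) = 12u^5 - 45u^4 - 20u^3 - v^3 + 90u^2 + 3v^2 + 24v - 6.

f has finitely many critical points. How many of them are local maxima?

2

f separates as a function of u plus a function of v, so ∇f=0 decouples.
∂f/∂u = 60u(u - 3)(u - 1)(u + 1) = 0 at u ∈ {-1, 0, 1, 3}; ∂f/∂v = -3(v - 4)(v + 2) = 0 at v ∈ {-2, 4}.
The Hessian is diagonal: diag(f_uu, f_vv). Second derivatives: f_uu(-1)=-480, f_uu(0)=180, f_uu(1)=-240, f_uu(3)=1440; f_vv(-2)=18, f_vv(4)=-18.
Local maxima occur where both diagonal entries negative: (-1, 4), (1, 4). Count: 2.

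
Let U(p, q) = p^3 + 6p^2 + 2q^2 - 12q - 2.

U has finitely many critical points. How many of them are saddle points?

1

U separates as a function of p plus a function of q, so ∇U=0 decouples.
∂U/∂p = 3p(p + 4) = 0 at p ∈ {-4, 0}; ∂U/∂q = 4(q - 3) = 0 at q ∈ {3}.
The Hessian is diagonal: diag(U_pp, U_qq). Second derivatives: U_pp(-4)=-12, U_pp(0)=12; U_qq(3)=4.
Saddle points occur where the two diagonal entries have opposite signs: (-4, 3). Count: 1.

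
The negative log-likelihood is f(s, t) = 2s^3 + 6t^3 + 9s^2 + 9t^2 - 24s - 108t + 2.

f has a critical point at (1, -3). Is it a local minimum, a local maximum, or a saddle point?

saddle point

The mixed partial ∂²f/∂s∂t is 0, so the Hessian at any point is diag(f_ss, f_tt) = diag(6(2s + 3), 18(2t + 1)).
At (1, -3): H = diag(30, -90).
The eigenvalues have opposite signs, so H is indefinite: a saddle point.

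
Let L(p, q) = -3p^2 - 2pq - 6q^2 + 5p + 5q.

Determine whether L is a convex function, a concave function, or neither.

concave

L is quadratic, so its Hessian is the constant matrix H = [[-6, -2], [-2, -12]].
det(H) = 68, tr(H) = -18.
det(H) > 0 and tr(H) < 0, so H is negative definite everywhere: concave.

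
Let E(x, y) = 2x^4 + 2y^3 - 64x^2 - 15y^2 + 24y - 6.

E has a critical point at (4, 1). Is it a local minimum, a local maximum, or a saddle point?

saddle point

The mixed partial ∂²E/∂x∂y is 0, so the Hessian at any point is diag(E_xx, E_yy) = diag(8(3x^2 - 16), 6(2y - 5)).
At (4, 1): H = diag(256, -18).
The eigenvalues have opposite signs, so H is indefinite: a saddle point.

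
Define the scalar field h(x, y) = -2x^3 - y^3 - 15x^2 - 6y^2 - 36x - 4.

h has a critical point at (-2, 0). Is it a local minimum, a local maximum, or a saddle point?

The mixed partial ∂²h/∂x∂y is 0, so the Hessian at any point is diag(h_xx, h_yy) = diag(-6(2x + 5), -6(y + 2)).
At (-2, 0): H = diag(-6, -12).
Both eigenvalues are negative, so H is negative definite: a local maximum.

local maximum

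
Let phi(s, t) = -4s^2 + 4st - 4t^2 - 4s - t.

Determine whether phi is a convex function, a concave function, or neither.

concave

phi is quadratic, so its Hessian is the constant matrix H = [[-8, 4], [4, -8]].
det(H) = 48, tr(H) = -16.
det(H) > 0 and tr(H) < 0, so H is negative definite everywhere: concave.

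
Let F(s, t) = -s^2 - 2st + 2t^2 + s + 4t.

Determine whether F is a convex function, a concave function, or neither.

neither

F is quadratic, so its Hessian is the constant matrix H = [[-2, -2], [-2, 4]].
det(H) = -12, tr(H) = 2.
det(H) < 0, so H is indefinite: neither convex nor concave.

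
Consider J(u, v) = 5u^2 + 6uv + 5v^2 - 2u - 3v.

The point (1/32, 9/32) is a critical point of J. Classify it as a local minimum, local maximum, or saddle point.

local minimum

The Hessian of J is constant: H = [[10, 6], [6, 10]].
det(H) = 10·10 − 6² = 64.
det(H) > 0 and tr(H) = 20 > 0, so H is positive definite and the point is a local minimum.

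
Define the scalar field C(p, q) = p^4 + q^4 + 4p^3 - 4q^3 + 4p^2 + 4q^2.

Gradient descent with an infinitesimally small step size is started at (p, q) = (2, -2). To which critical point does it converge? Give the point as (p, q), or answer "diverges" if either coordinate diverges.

C is separable, so gradient descent decouples: p follows -∂C/∂p, q follows -∂C/∂q.
∂C/∂p = 4p(p + 1)(p + 2); at p=2 this is 96, so p decreases.
∂C/∂q = 4q(q - 2)(q - 1); at q=-2 this is -96, so q increases.
p converges to its nearest critical value 0 (a local min of the p-part); q converges to 0. The iterate converges to (0, 0).

(0, 0)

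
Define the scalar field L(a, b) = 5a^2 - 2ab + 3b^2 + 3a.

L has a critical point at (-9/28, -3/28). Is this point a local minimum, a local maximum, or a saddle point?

The Hessian of L is constant: H = [[10, -2], [-2, 6]].
det(H) = 10·6 − (-2)² = 56.
det(H) > 0 and tr(H) = 16 > 0, so H is positive definite and the point is a local minimum.

local minimum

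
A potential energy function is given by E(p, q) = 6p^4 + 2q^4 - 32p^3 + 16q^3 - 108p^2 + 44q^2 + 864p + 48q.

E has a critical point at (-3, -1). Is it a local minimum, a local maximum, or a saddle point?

local minimum

The mixed partial ∂²E/∂p∂q is 0, so the Hessian at any point is diag(E_pp, E_qq) = diag(24(3p^2 - 8p - 9), 8(3q^2 + 12q + 11)).
At (-3, -1): H = diag(1008, 16).
Both eigenvalues are positive, so H is positive definite: a local minimum.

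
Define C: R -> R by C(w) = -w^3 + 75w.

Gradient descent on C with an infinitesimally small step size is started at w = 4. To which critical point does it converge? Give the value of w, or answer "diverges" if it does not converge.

C'(w) = -3(w - 5)(w + 5), so C'(4) = 27.
Gradient descent moves in the -C' direction, i.e. w is decreasing.
The nearest critical point in that direction is w = -5, where C'' = 30 > 0 (a local minimum). The iterate converges there.

-5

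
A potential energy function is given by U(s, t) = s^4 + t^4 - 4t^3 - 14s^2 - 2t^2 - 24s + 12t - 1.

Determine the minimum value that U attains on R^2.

U(s,t) separates as P(s) + Q(t) − 1, so its minimum is min P + min Q − 1.
P'(s) = 4(s - 3)(s + 1)(s + 2) vanishes at s ∈ {-2, -1, 3}; Q'(t) = 4(t - 3)(t - 1)(t + 1) vanishes at t ∈ {-1, 1, 3}.
Local minima of P (where P''>0): P(-2)=8, P(3)=-117. Local minima of Q: Q(-1)=-9, Q(3)=-9.
So the global minimum of U is P(3) + Q(-1) − 1 = -117 − 9 − 1 = -127, attained at (3, -1).

-127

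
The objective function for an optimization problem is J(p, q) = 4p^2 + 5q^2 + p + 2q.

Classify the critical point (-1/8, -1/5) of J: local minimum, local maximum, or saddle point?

The Hessian of J is constant: H = [[8, 0], [0, 10]].
det(H) = 8·10 − 0² = 80.
det(H) > 0 and tr(H) = 18 > 0, so H is positive definite and the point is a local minimum.

local minimum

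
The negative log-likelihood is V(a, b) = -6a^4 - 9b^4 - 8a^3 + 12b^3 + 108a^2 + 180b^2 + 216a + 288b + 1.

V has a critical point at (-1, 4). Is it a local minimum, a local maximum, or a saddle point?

saddle point

The mixed partial ∂²V/∂a∂b is 0, so the Hessian at any point is diag(V_aa, V_bb) = diag(24(-3a^2 - 2a + 9), 36(-3b^2 + 2b + 10)).
At (-1, 4): H = diag(192, -1080).
The eigenvalues have opposite signs, so H is indefinite: a saddle point.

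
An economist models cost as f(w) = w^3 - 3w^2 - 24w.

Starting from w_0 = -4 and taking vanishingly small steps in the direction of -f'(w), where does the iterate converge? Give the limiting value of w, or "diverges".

diverges

f'(w) = 3(w - 4)(w + 2), so f'(-4) = 48.
Gradient descent moves in the -f' direction, i.e. w is decreasing.
There is no critical point below w=-4, and f' keeps the same sign, so the iterate runs off to −∞.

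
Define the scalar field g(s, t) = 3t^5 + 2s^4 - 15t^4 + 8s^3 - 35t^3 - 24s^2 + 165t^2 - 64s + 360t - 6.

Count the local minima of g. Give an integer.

4

g separates as a function of s plus a function of t, so ∇g=0 decouples.
∂g/∂s = 8(s - 2)(s + 1)(s + 4) = 0 at s ∈ {-4, -1, 2}; ∂g/∂t = 15(t - 4)(t - 3)(t + 1)(t + 2) = 0 at t ∈ {-2, -1, 3, 4}.
The Hessian is diagonal: diag(g_ss, g_tt). Second derivatives: g_ss(-4)=144, g_ss(-1)=-72, g_ss(2)=144; g_tt(-2)=-450, g_tt(-1)=300, g_tt(3)=-300, g_tt(4)=450.
Local minima occur where both diagonal entries positive: (-4, -1), (-4, 4), (2, -1), (2, 4). Count: 4.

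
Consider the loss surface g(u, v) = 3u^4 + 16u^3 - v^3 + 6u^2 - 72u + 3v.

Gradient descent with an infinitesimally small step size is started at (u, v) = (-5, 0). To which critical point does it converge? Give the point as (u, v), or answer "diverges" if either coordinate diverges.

g is separable, so gradient descent decouples: u follows -∂g/∂u, v follows -∂g/∂v.
∂g/∂u = 12(u - 1)(u + 2)(u + 3); at u=-5 this is -432, so u increases.
∂g/∂v = -3(v - 1)(v + 1); at v=0 this is 3, so v decreases.
u converges to its nearest critical value -3 (a local min of the u-part); v converges to -1. The iterate converges to (-3, -1).

(-3, -1)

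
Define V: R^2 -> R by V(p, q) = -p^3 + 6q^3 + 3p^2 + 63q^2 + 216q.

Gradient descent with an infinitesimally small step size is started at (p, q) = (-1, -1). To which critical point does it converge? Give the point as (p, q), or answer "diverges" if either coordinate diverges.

V is separable, so gradient descent decouples: p follows -∂V/∂p, q follows -∂V/∂q.
∂V/∂p = -3p(p - 2); at p=-1 this is -9, so p increases.
∂V/∂q = 18(q + 3)(q + 4); at q=-1 this is 108, so q decreases.
p converges to its nearest critical value 0 (a local min of the p-part); q converges to -3. The iterate converges to (0, -3).

(0, -3)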